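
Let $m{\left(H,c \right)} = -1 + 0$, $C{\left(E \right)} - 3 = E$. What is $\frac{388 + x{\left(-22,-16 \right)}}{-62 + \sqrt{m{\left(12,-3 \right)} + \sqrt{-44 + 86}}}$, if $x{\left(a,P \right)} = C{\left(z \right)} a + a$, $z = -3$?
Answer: $- \frac{366}{62 - \sqrt{-1 + \sqrt{42}}} \approx -6.1349$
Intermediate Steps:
$C{\left(E \right)} = 3 + E$
$m{\left(H,c \right)} = -1$
$x{\left(a,P \right)} = a$ ($x{\left(a,P \right)} = \left(3 - 3\right) a + a = 0 a + a = 0 + a = a$)
$\frac{388 + x{\left(-22,-16 \right)}}{-62 + \sqrt{m{\left(12,-3 \right)} + \sqrt{-44 + 86}}} = \frac{388 - 22}{-62 + \sqrt{-1 + \sqrt{-44 + 86}}} = \frac{366}{-62 + \sqrt{-1 + \sqrt{42}}}$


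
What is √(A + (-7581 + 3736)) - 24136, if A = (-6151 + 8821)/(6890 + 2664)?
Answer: -24136 + I*√87735480710/4777 ≈ -24136.0 + 62.006*I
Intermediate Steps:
A = 1335/4777 (A = 2670/9554 = 2670*(1/9554) = 1335/4777 ≈ 0.27946)
√(A + (-7581 + 3736)) - 24136 = √(1335/4777 + (-7581 + 3736)) - 24136 = √(1335/4777 - 3845) - 24136 = √(-18366230/4777) - 24136 = I*√87735480710/4777 - 24136 = -24136 + I*√87735480710/4777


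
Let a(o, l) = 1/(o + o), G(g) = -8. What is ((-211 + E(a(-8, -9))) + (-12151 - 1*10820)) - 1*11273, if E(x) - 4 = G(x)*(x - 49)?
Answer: -68117/2 ≈ -34059.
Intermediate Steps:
a(o, l) = 1/(2*o)
E(x) = 396 - 8*x (E(x) = 4 - 8*(x - 49) = 4 - 8*(-49 + x) = 4 + (392 - 8*x) = 396 - 8*x)
((-211 + E(a(-8, -9))) + (-12151 - 1*10820)) - 1*11273 = ((-211 + (396 - 4/(-8))) + (-12151 - 1*10820)) - 1*11273 = ((-211 + (396 - 4*(-1)/8)) + (-12151 - 10820)) - 11273 = ((-211 + (396 - 8*(-1/16))) - 22971) - 11273 = ((-211 + (396 + ½)) - 22971) - 11273 = ((-211 + 793/2) - 22971) - 11273 = (371/2 - 22971) - 11273 = -45571/2 - 11273 = -68117/2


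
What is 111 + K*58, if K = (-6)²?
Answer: 2199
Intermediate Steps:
K = 36
111 + K*58 = 111 + 36*58 = 111 + 2088 = 2199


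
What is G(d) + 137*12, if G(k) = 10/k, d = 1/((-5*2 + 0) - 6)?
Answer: 1484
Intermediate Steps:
d = -1/16 (d = 1/((-10 + 0) - 6) = 1/(-10 - 6) = 1/(-16) = -1/16 ≈ -0.062500)
G(d) + 137*12 = 10/(-1/16) + 137*12 = 10*(-16) + 1644 = -160 + 1644 = 1484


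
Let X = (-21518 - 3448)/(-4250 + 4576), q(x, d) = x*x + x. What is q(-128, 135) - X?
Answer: 2662211/163 ≈ 16333.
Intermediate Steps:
q(x, d) = x + x² (q(x, d) = x² + x = x + x²)
X = -12483/163 (X = -24966/326 = -24966*1/326 = -12483/163 ≈ -76.583)
q(-128, 135) - X = -128*(1 - 128) - 1*(-12483/163) = -128*(-127) + 12483/163 = 16256 + 12483/163 = 2662211/163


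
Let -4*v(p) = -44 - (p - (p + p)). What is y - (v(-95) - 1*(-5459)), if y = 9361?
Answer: 15469/4 ≈ 3867.3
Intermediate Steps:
v(p) = 11 - p/4 (v(p) = -(-44 - (p - (p + p)))/4 = -(-44 - (p - 2*p))/4 = -(-44 - (-1)*p)/4 = -(-44 + p)/4 = 11 - p/4)
y - (v(-95) - 1*(-5459)) = 9361 - ((11 - ¼*(-95)) - 1*(-5459)) = 9361 - ((11 + 95/4) + 5459) = 9361 - (139/4 + 5459) = 9361 - 1*21975/4 = 9361 - 21975/4 = 15469/4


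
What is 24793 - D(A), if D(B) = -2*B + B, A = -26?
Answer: 24767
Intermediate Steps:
D(B) = -B
24793 - D(A) = 24793 - (-1)*(-26) = 24793 - 1*26 = 24793 - 26 = 24767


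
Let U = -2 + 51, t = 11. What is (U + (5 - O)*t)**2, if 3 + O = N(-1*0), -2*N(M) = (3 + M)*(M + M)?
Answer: 18769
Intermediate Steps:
N(M) = -M*(3 + M) (N(M) = -(3 + M)*(M + M)/2 = -(3 + M)*2*M/2 = -M*(3 + M))
O = -3 (O = -3 - (-1*0)*(3 - 1*0) = -3 - 1*0*(3 + 0) = -3 - 1*0*3 = -3 + 0 = -3)
U = 49
(U + (5 - O)*t)**2 = (49 + (5 - 1*(-3))*11)**2 = (49 + (5 + 3)*11)**2 = (49 + 8*11)**2 = (49 + 88)**2 = 137**2 = 18769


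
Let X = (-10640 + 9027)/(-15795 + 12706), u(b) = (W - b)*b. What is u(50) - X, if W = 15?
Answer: -5407363/3089 ≈ -1750.5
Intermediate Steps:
u(b) = b*(15 - b) (u(b) = (15 - b)*b = b*(15 - b))
X = 1613/3089 (X = -1613/(-3089) = -1613*(-1/3089) = 1613/3089 ≈ 0.52218)
u(50) - X = 50*(15 - 1*50) - 1*1613/3089 = 50*(15 - 50) - 1613/3089 = 50*(-35) - 1613/3089 = -1750 - 1613/3089 = -5407363/3089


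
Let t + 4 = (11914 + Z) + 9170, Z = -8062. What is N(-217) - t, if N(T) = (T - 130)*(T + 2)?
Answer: 61587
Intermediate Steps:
N(T) = (-130 + T)*(2 + T)
t = 13018 (t = -4 + ((11914 - 8062) + 9170) = -4 + (3852 + 9170) = -4 + 13022 = 13018)
N(-217) - t = (-260 + (-217)² - 128*(-217)) - 1*13018 = (-260 + 47089 + 27776) - 13018 = 74605 - 13018 = 61587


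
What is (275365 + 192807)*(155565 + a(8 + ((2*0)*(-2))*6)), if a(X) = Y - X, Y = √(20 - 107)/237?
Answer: 72827431804 + 468172*I*√87/237 ≈ 7.2827e+10 + 18425.0*I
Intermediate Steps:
Y = I*√87/237 (Y = √(-87)*(1/237) = (I*√87)*(1/237) = I*√87/237 ≈ 0.039356*I)
a(X) = -X + I*√87/237 (a(X) = I*√87/237 - X = -X + I*√87/237)
(275365 + 192807)*(155565 + a(8 + ((2*0)*(-2))*6)) = (275365 + 192807)*(155565 + (-(8 + ((2*0)*(-2))*6) + I*√87/237)) = 468172*(155565 + (-(8 + (0*(-2))*6) + I*√87/237)) = 468172*(155565 + (-(8 + 0*6) + I*√87/237)) = 468172*(155565 + (-(8 + 0) + I*√87/237)) = 468172*(155565 + (-1*8 + I*√87/237)) = 468172*(155565 + (-8 + I*√87/237)) = 468172*(155557 + I*√87/237) = 72827431804 + 468172*I*√87/237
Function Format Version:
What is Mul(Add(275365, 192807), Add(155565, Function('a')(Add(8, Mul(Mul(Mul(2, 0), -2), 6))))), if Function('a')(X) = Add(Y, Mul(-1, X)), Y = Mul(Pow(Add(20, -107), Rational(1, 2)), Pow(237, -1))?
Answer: Add(72827431804, Mul(Rational(468172, 237), I, Pow(87, Rational(1, 2)))) ≈ Add(7.2827e+10, Mul(18425., I))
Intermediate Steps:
Y = Mul(Rational(1, 237), I, Pow(87, Rational(1, 2))) (Y = Mul(Pow(-87, Rational(1, 2)), Rational(1, 237)) = Mul(Mul(I, Pow(87, Rational(1, 2))), Rational(1, 237)) = Mul(Rational(1, 237), I, Pow(87, Rational(1, 2))) ≈ Mul(0.039356, I))
Function('a')(X) = Add(Mul(-1, X), Mul(Rational(1, 237), I, Pow(87, Rational(1, 2)))) (Function('a')(X) = Add(Mul(Rational(1, 237), I, Pow(87, Rational(1, 2))), Mul(-1, X)) = Add(Mul(-1, X), Mul(Rational(1, 237), I, Pow(87, Rational(1, 2)))))
Mul(Add(275365, 192807), Add(155565, Function('a')(Add(8, Mul(Mul(Mul(2, 0), -2), 6))))) = Mul(Add(275365, 192807), Add(155565, Add(Mul(-1, Add(8, Mul(Mul(Mul(2, 0), -2), 6))), Mul(Rational(1, 237), I, Pow(87, Rational(1, 2)))))) = Mul(468172, Add(155565, Add(Mul(-1, Add(8, Mul(Mul(0, -2), 6))), Mul(Rational(1, 237), I, Pow(87, Rational(1, 2)))))) = Mul(468172, Add(155565, Add(Mul(-1, Add(8, Mul(0, 6))), Mul(Rational(1, 237), I, Pow(87, Rational(1, 2)))))) = Mul(468172, Add(155565, Add(Mul(-1, Add(8, 0)), Mul(Rational(1, 237), I, Pow(87, Rational(1, 2)))))) = Mul(468172, Add(155565, Add(Mul(-1, 8), Mul(Rational(1, 237), I, Pow(87, Rational(1, 2)))))) = Mul(468172, Add(155565, Add(-8, Mul(Rational(1, 237), I, Pow(87, Rational(1, 2)))))) = Mul(468172, Add(155557, Mul(Rational(1, 237), I, Pow(87, Rational(1, 2))))) = Add(72827431804, Mul(Rational(468172, 237), I, Pow(87, Rational(1, 2))))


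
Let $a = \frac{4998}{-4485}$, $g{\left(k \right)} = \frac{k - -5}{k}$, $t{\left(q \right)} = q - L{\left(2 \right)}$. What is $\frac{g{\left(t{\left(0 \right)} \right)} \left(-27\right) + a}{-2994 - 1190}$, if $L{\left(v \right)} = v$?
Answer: $- \frac{117763}{12510160} \approx -0.0094134$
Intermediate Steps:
$t{\left(q \right)} = -2 + q$ ($t{\left(q \right)} = q - 2 = -2 + q$)
$g{\left(k \right)} = \frac{5 + k}{k}$ ($g{\left(k \right)} = \frac{k + 5}{k} = \frac{5 + k}{k}$)
$a = - \frac{1666}{1495}$ ($a = 4998 \left(- \frac{1}{4485}\right) = - \frac{1666}{1495} \approx -1.1144$)
$\frac{g{\left(t{\left(0 \right)} \right)} \left(-27\right) + a}{-2994 - 1190} = \frac{\frac{5 + \left(-2 + 0\right)}{-2 + 0} \left(-27\right) - \frac{1666}{1495}}{-2994 - 1190} = \frac{\frac{5 - 2}{-2} \left(-27\right) - \frac{1666}{1495}}{-4184} = \left(\left(- \frac{1}{2}\right) 3 \left(-27\right) - \frac{1666}{1495}\right) \left(- \frac{1}{4184}\right) = \left(\left(- \frac{3}{2}\right) \left(-27\right) - \frac{1666}{1495}\right) \left(- \frac{1}{4184}\right) = \left(\frac{81}{2} - \frac{1666}{1495}\right) \left(- \frac{1}{4184}\right) = \frac{117763}{2990} \left(- \frac{1}{4184}\right) = - \frac{117763}{12510160}$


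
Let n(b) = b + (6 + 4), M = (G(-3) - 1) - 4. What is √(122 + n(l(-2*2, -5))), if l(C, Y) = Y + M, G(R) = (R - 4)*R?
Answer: √143 ≈ 11.958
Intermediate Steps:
G(R) = R*(-4 + R) (G(R) = (-4 + R)*R = R*(-4 + R))
M = 16 (M = (-3*(-4 - 3) - 1) - 4 = (-3*(-7) - 1) - 4 = (21 - 1) - 4 = 20 - 4 = 16)
l(C, Y) = 16 + Y (l(C, Y) = Y + 16 = 16 + Y)
n(b) = 10 + b (n(b) = b + 10 = 10 + b)
√(122 + n(l(-2*2, -5))) = √(122 + (10 + (16 - 5))) = √(122 + (10 + 11)) = √(122 + 21) = √143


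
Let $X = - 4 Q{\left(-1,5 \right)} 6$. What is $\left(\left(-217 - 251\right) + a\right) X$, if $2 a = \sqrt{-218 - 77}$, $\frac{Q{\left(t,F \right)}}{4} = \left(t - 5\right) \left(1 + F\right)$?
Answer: $-1617408 + 1728 i \sqrt{295} \approx -1.6174 \cdot 10^{6} + 29679.0 i$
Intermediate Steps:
$Q{\left(t,F \right)} = 4 \left(1 + F\right) \left(-5 + t\right)$ ($Q{\left(t,F \right)} = 4 \left(t - 5\right) \left(1 + F\right) = 4 \left(-5 + t\right) \left(1 + F\right) = 4 \left(1 + F\right) \left(-5 + t\right)$)
$X = 3456$ ($X = - 4 \left(-20 - 100 + 4 \left(-1\right) + 4 \cdot 5 \left(-1\right)\right) 6 = - 4 \left(-20 - 100 - 4 - 20\right) 6 = \left(-4\right) \left(-144\right) 6 = 576 \cdot 6 = 3456$)
$a = \frac{i \sqrt{295}}{2}$ ($a = \frac{\sqrt{-218 - 77}}{2} = \frac{\sqrt{-295}}{2} = \frac{i \sqrt{295}}{2} \approx 8.5878 i$)
$\left(\left(-217 - 251\right) + a\right) X = \left(\left(-217 - 251\right) + \frac{i \sqrt{295}}{2}\right) 3456 = \left(-468 + \frac{i \sqrt{295}}{2}\right) 3456 = -1617408 + 1728 i \sqrt{295}$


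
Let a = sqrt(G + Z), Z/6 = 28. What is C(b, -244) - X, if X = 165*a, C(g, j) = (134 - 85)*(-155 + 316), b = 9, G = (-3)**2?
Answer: 7889 - 165*sqrt(177) ≈ 5693.8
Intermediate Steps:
G = 9
Z = 168 (Z = 6*28 = 168)
a = sqrt(177) (a = sqrt(9 + 168) = sqrt(177) ≈ 13.304)
C(g, j) = 7889 (C(g, j) = 49*161 = 7889)
X = 165*sqrt(177) ≈ 2195.2
C(b, -244) - X = 7889 - 165*sqrt(177)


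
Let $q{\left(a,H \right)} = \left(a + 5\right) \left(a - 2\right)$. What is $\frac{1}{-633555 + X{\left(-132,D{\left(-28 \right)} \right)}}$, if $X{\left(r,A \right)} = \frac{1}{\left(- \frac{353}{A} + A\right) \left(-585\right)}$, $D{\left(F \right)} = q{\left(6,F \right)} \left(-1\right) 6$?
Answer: $- \frac{13521885}{8566857851087} \approx -1.5784 \cdot 10^{-6}$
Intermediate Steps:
$q{\left(a,H \right)} = \left(-2 + a\right) \left(5 + a\right)$ ($q{\left(a,H \right)} = \left(5 + a\right) \left(-2 + a\right) = \left(-2 + a\right) \left(5 + a\right)$)
$D{\left(F \right)} = -264$ ($D{\left(F \right)} = \left(-10 + 6^{2} + 3 \cdot 6\right) \left(-1\right) 6 = \left(-10 + 36 + 18\right) \left(-1\right) 6 = 44 \left(-1\right) 6 = \left(-44\right) 6 = -264$)
$X{\left(r,A \right)} = - \frac{1}{585 \left(A - \frac{353}{A}\right)}$ ($X{\left(r,A \right)} = \frac{1}{A - \frac{353}{A}} \left(- \frac{1}{585}\right) = - \frac{1}{585 \left(A - \frac{353}{A}\right)}$)
$\frac{1}{-633555 + X{\left(-132,D{\left(-28 \right)} \right)}} = \frac{1}{-633555 - - \frac{264}{-206505 + 585 \left(-264\right)^{2}}} = \frac{1}{-633555 - - \frac{264}{-206505 + 585 \cdot 69696}} = \frac{1}{-633555 - - \frac{264}{-206505 + 40772160}} = \frac{1}{-633555 - - \frac{264}{40565655}} = \frac{1}{-633555 - \left(-264\right) \frac{1}{40565655}} = \frac{1}{-633555 + \frac{88}{13521885}} = \frac{1}{- \frac{8566857851087}{13521885}} = - \frac{13521885}{8566857851087}$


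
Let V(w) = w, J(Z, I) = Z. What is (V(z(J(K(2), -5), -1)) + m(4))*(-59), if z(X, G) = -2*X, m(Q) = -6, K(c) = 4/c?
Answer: 590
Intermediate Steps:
(V(z(J(K(2), -5), -1)) + m(4))*(-59) = (-8/2 - 6)*(-59) = (-2*2 - 6)*(-59) = (-4 - 6)*(-59) = -10*(-59) = 590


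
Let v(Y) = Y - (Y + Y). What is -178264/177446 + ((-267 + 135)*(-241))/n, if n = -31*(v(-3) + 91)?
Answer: -1541093362/129269411 ≈ -11.922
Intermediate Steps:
v(Y) = -Y (v(Y) = Y - 2*Y = -Y)
n = -2914 (n = -31*(-1*(-3) + 91) = -31*(3 + 91) = -31*94 = -2914)
-178264/177446 + ((-267 + 135)*(-241))/n = -178264/177446 + ((-267 + 135)*(-241))/(-2914) = -178264*1/177446 - 132*(-241)*(-1/2914) = -89132/88723 + 31812*(-1/2914) = -89132/88723 - 15906/1457 = -1541093362/129269411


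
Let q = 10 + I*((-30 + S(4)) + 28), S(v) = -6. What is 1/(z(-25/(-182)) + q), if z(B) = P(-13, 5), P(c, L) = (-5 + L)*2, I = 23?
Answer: -1/174 ≈ -0.0057471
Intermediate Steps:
P(c, L) = -10 + 2*L
z(B) = 0 (z(B) = -10 + 2*5 = -10 + 10 = 0)
q = -174 (q = 10 + 23*((-30 - 6) + 28) = 10 + 23*(-36 + 28) = 10 + 23*(-8) = 10 - 184 = -174)
1/(z(-25/(-182)) + q) = 1/(0 - 174) = 1/(-174) = -1/174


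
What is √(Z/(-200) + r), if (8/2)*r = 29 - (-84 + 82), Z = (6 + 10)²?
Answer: √647/10 ≈ 2.5436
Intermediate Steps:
Z = 256 (Z = 16² = 256)
r = 31/4 (r = (29 - (-84 + 82))/4 = (29 - 1*(-2))/4 = (29 + 2)/4 = (¼)*31 = 31/4 ≈ 7.7500)
√(Z/(-200) + r) = √(256/(-200) + 31/4) = √(256*(-1/200) + 31/4) = √(-32/25 + 31/4) = √(647/100) = √647/10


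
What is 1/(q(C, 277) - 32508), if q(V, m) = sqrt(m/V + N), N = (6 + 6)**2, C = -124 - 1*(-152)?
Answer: -910224/29589557483 - 2*sqrt(30163)/29589557483 ≈ -3.0773e-5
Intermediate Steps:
C = 28 (C = -124 + 152 = 28)
N = 144 (N = 12**2 = 144)
q(V, m) = sqrt(144 + m/V) (q(V, m) = sqrt(m/V + 144) = sqrt(144 + m/V))
1/(q(C, 277) - 32508) = 1/(sqrt(144 + 277/28) - 32508) = 1/(sqrt(4309/28) - 32508) = 1/(sqrt(30163)/14 - 32508) = 1/(-32508 + sqrt(30163)/14)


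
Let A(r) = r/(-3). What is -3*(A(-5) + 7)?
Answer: -26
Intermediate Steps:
A(r) = -r/3 (A(r) = r*(-⅓) = -r/3)
-3*(A(-5) + 7) = -3*(-⅓*(-5) + 7) = -3*(5/3 + 7) = -3*26/3 = -26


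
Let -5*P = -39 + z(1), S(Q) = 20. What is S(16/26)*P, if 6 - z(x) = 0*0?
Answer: 132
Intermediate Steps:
z(x) = 6 (z(x) = 6 - 0*0 = 6 - 1*0 = 6 + 0 = 6)
P = 33/5 (P = -(-39 + 6)/5 = -1/5*(-33) = 33/5 ≈ 6.6000)
S(16/26)*P = 20*(33/5) = 132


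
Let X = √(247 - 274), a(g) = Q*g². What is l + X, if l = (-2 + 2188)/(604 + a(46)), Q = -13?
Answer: -1093/13452 + 3*I*√3 ≈ -0.081252 + 5.1962*I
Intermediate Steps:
a(g) = -13*g²
l = -1093/13452 (l = (-2 + 2188)/(604 - 13*46²) = 2186/(604 - 13*2116) = 2186/(604 - 27508) = 2186/(-26904) = 2186*(-1/26904) = -1093/13452 ≈ -0.081252)
X = 3*I*√3 (X = √(-27) = 3*I*√3 ≈ 5.1962*I)
l + X = -1093/13452 + 3*I*√3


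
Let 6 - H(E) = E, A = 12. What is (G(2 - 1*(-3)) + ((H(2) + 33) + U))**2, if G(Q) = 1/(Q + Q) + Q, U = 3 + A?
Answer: 326041/100 ≈ 3260.4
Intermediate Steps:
U = 15 (U = 3 + 12 = 15)
H(E) = 6 - E
G(Q) = Q + 1/(2*Q) (G(Q) = 1/(2*Q) + Q = Q + 1/(2*Q))
(G(2 - 1*(-3)) + ((H(2) + 33) + U))**2 = (((2 - 1*(-3)) + 1/(2*(2 - 1*(-3)))) + (((6 - 1*2) + 33) + 15))**2 = (((2 + 3) + 1/(2*(2 + 3))) + (((6 - 2) + 33) + 15))**2 = ((5 + (1/2)/5) + ((4 + 33) + 15))**2 = ((5 + (1/2)*(1/5)) + (37 + 15))**2 = ((5 + 1/10) + 52)**2 = (51/10 + 52)**2 = (571/10)**2 = 326041/100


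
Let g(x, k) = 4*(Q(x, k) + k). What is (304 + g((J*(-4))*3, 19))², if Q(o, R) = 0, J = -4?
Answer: 144400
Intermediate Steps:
g(x, k) = 4*k (g(x, k) = 4*(0 + k) = 4*k)
(304 + g((J*(-4))*3, 19))² = (304 + 4*19)² = (304 + 76)² = 380² = 144400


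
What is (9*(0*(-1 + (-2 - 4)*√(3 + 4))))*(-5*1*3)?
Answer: 0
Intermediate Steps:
(9*(0*(-1 + (-2 - 4)*√(3 + 4))))*(-5*1*3) = (9*(0*(-1 - 6*√7)))*(-5*3) = (9*0)*(-15) = 0*(-15) = 0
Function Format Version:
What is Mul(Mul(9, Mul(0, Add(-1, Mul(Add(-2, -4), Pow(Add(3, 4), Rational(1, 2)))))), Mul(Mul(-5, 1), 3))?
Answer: 0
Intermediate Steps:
Mul(Mul(9, Mul(0, Add(-1, Mul(Add(-2, -4), Pow(Add(3, 4), Rational(1, 2)))))), Mul(Mul(-5, 1), 3)) = Mul(Mul(9, Mul(0, Add(-1, Mul(-6, Pow(7, Rational(1, 2)))))), Mul(-5, 3)) = Mul(Mul(9, 0), -15) = Mul(0, -15) = 0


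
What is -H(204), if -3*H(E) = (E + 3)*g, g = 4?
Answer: 276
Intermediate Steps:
H(E) = -4 - 4*E/3 (H(E) = -(E + 3)*4/3 = -(3 + E)*4/3 = -(12 + 4*E)/3 = -4 - 4*E/3)
-H(204) = -(-4 - 4/3*204) = -(-4 - 272) = -1*(-276) = 276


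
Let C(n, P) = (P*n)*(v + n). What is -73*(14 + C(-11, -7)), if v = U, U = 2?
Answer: 49567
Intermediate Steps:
v = 2
C(n, P) = P*n*(2 + n) (C(n, P) = (P*n)*(2 + n) = P*n*(2 + n))
-73*(14 + C(-11, -7)) = -73*(14 - 7*(-11)*(2 - 11)) = -73*(14 - 7*(-11)*(-9)) = -73*(14 - 693) = -73*(-679) = 49567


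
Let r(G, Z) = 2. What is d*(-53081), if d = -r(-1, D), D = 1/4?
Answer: 106162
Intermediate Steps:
D = 1/4 ≈ 0.25000
d = -2 (d = -1*2 = -2)
d*(-53081) = -2*(-53081) = 106162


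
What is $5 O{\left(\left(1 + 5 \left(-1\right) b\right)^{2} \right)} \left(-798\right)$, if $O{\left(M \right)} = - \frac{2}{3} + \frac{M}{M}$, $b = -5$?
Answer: $-1330$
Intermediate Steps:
$O{\left(M \right)} = \frac{1}{3}$ ($O{\left(M \right)} = \left(-2\right) \frac{1}{3} + 1 = - \frac{2}{3} + 1 = \frac{1}{3}$)
$5 O{\left(\left(1 + 5 \left(-1\right) b\right)^{2} \right)} \left(-798\right) = 5 \cdot \frac{1}{3} \left(-798\right) = \frac{5}{3} \left(-798\right) = -1330$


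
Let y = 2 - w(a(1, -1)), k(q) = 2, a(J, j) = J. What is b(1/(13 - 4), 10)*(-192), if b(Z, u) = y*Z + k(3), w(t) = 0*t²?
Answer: -1280/3 ≈ -426.67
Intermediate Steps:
w(t) = 0
y = 2 (y = 2 - 1*0 = 2 + 0 = 2)
b(Z, u) = 2 + 2*Z (b(Z, u) = 2*Z + 2 = 2 + 2*Z)
b(1/(13 - 4), 10)*(-192) = (2 + 2/(13 - 4))*(-192) = (2 + 2/9)*(-192) = (20/9)*(-192) = -1280/3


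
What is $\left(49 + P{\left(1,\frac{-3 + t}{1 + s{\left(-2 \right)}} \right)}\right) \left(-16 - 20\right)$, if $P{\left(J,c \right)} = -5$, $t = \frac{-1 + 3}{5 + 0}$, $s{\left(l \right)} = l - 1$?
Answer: $-1584$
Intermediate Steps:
$s{\left(l \right)} = -1 + l$
$t = \frac{2}{5} \approx 0.4$
$\left(49 + P{\left(1,\frac{-3 + t}{1 + s{\left(-2 \right)}} \right)}\right) \left(-16 - 20\right) = \left(49 - 5\right) \left(-16 - 20\right) = 44 \left(-16 - 20\right) = 44 \left(-36\right) = -1584$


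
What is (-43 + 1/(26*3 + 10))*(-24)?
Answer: 11349/11 ≈ 1031.7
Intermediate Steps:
(-43 + 1/(26*3 + 10))*(-24) = (-43 + 1/(78 + 10))*(-24) = (-43 + 1/88)*(-24) = -3783/88*(-24) = 11349/11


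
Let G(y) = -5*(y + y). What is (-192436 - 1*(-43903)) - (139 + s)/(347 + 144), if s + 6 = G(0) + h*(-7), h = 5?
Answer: -72929801/491 ≈ -1.4853e+5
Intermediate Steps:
G(y) = -10*y
s = -41 (s = -6 + (-10*0 + 5*(-7)) = -6 + (0 - 35) = -6 - 35 = -41)
(-192436 - 1*(-43903)) - (139 + s)/(347 + 144) = (-192436 - 1*(-43903)) - (139 - 41)/(347 + 144) = (-192436 + 43903) - 98/491 = -148533 - 98/491 = -72929801/491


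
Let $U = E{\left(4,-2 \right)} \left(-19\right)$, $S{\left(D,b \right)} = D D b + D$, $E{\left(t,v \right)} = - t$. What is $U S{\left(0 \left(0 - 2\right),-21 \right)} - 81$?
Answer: $-81$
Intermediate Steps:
$S{\left(D,b \right)} = D + b D^{2}$ ($S{\left(D,b \right)} = D^{2} b + D = b D^{2} + D = D + b D^{2}$)
$U = 76$ ($U = \left(-1\right) 4 \left(-19\right) = \left(-4\right) \left(-19\right) = 76$)
$U S{\left(0 \left(0 - 2\right),-21 \right)} - 81 = 76 \cdot 0 \left(0 - 2\right) \left(1 + 0 \left(0 - 2\right) \left(-21\right)\right) - 81 = 76 \cdot 0 \left(-2\right) \left(1 + 0 \left(-2\right) \left(-21\right)\right) - 81 = 76 \cdot 0 \left(1 + 0 \left(-21\right)\right) - 81 = 76 \cdot 0 \left(1 + 0\right) - 81 = 76 \cdot 0 \cdot 1 - 81 = 76 \cdot 0 - 81 = 0 - 81 = -81$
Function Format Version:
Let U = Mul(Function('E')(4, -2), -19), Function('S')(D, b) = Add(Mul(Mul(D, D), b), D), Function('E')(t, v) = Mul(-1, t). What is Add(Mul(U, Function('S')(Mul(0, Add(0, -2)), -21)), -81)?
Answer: -81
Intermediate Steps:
Function('S')(D, b) = Add(D, Mul(b, Pow(D, 2))) (Function('S')(D, b) = Add(Mul(Pow(D, 2), b), D) = Add(Mul(b, Pow(D, 2)), D) = Add(D, Mul(b, Pow(D, 2))))
U = 76 (U = Mul(Mul(-1, 4), -19) = Mul(-4, -19) = 76)
Add(Mul(U, Function('S')(Mul(0, Add(0, -2)), -21)), -81) = Add(Mul(76, Mul(Mul(0, Add(0, -2)), Add(1, Mul(Mul(0, Add(0, -2)), -21)))), -81) = Add(Mul(76, Mul(Mul(0, -2), Add(1, Mul(Mul(0, -2), -21)))), -81) = Add(Mul(76, Mul(0, Add(1, Mul(0, -21)))), -81) = Add(Mul(76, Mul(0, Add(1, 0))), -81) = Add(Mul(76, Mul(0, 1)), -81) = Add(Mul(76, 0), -81) = Add(0, -81) = -81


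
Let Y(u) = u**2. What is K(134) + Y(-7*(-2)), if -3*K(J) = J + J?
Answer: 320/3 ≈ 106.67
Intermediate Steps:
K(J) = -2*J/3 (K(J) = -(J + J)/3 = -2*J/3)
K(134) + Y(-7*(-2)) = -2/3*134 + (-7*(-2))**2 = -268/3 + 14**2 = -268/3 + 196 = 320/3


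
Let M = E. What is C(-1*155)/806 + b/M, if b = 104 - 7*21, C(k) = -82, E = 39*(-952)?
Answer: -115763/1150968 ≈ -0.10058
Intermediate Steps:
E = -37128
M = -37128
b = -43 (b = 104 - 147 = -43)
C(-1*155)/806 + b/M = -82/806 - 43/(-37128) = -82*1/806 - 43*(-1/37128) = -41/403 + 43/37128 = -115763/1150968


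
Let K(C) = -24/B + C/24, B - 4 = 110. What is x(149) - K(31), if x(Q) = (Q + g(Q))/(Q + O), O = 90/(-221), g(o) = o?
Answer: 13841621/14974584 ≈ 0.92434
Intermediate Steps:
B = 114 (B = 4 + 110 = 114)
O = -90/221 (O = 90*(-1/221) = -90/221 ≈ -0.40724)
x(Q) = 2*Q/(-90/221 + Q) (x(Q) = (Q + Q)/(Q - 90/221) = (2*Q)/(-90/221 + Q) = 2*Q/(-90/221 + Q))
K(C) = -4/19 + C/24 (K(C) = -24/114 + C/24 = -24*1/114 + C*(1/24) = -4/19 + C/24)
x(149) - K(31) = 442*149/(-90 + 221*149) - (-4/19 + (1/24)*31) = 442*149/(-90 + 32929) - (-4/19 + 31/24) = 442*149/32839 - 1*493/456 = 442*149*(1/32839) - 493/456 = 65858/32839 - 493/456 = 13841621/14974584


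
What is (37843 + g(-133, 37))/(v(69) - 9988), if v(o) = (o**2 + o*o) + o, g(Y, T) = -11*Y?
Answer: -39306/397 ≈ -99.008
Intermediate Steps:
v(o) = o + 2*o**2 (v(o) = (o**2 + o**2) + o = 2*o**2 + o = o + 2*o**2)
(37843 + g(-133, 37))/(v(69) - 9988) = (37843 - 11*(-133))/(69*(1 + 2*69) - 9988) = (37843 + 1463)/(69*(1 + 138) - 9988) = 39306/(69*139 - 9988) = 39306/(9591 - 9988) = 39306/(-397) = 39306*(-1/397) = -39306/397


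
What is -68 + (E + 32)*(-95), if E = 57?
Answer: -8523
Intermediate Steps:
-68 + (E + 32)*(-95) = -68 + (57 + 32)*(-95) = -68 + 89*(-95) = -68 - 8455 = -8523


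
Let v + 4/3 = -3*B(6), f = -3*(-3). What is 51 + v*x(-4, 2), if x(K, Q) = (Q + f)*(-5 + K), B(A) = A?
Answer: 1965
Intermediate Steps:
f = 9
v = -58/3 (v = -4/3 - 3*6 = -4/3 - 18 = -58/3 ≈ -19.333)
x(K, Q) = (-5 + K)*(9 + Q) (x(K, Q) = (Q + 9)*(-5 + K) = (9 + Q)*(-5 + K) = (-5 + K)*(9 + Q))
51 + v*x(-4, 2) = 51 - 58*(-45 - 5*2 + 9*(-4) - 4*2)/3 = 51 - 58*(-45 - 10 - 36 - 8)/3 = 51 - 58/3*(-99) = 51 + 1914 = 1965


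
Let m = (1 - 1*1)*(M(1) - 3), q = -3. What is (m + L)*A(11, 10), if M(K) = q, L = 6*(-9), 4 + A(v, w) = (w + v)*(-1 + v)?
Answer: -11124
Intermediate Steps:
A(v, w) = -4 + (-1 + v)*(v + w) (A(v, w) = -4 + (w + v)*(-1 + v) = -4 + (v + w)*(-1 + v) = -4 + (-1 + v)*(v + w))
L = -54
M(K) = -3
m = 0 (m = (1 - 1*1)*(-3 - 3) = (1 - 1)*(-6) = 0*(-6) = 0)
(m + L)*A(11, 10) = (0 - 54)*(-4 + 11² - 1*11 - 1*10 + 11*10) = -54*(-4 + 121 - 11 - 10 + 110) = -54*206 = -11124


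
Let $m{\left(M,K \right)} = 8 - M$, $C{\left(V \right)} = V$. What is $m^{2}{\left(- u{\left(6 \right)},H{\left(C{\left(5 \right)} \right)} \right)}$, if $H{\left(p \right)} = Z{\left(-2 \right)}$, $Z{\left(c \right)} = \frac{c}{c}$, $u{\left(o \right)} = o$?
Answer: $196$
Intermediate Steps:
$Z{\left(c \right)} = 1$
$H{\left(p \right)} = 1$
$m^{2}{\left(- u{\left(6 \right)},H{\left(C{\left(5 \right)} \right)} \right)} = \left(8 - \left(-1\right) 6\right)^{2} = \left(8 - -6\right)^{2} = \left(8 + 6\right)^{2} = 14^{2} = 196$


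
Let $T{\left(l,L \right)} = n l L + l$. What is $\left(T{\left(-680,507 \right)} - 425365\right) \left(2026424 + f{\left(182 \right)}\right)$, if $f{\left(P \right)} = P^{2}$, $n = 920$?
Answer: $-654123247129260$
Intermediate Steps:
$T{\left(l,L \right)} = l + 920 L l$ ($T{\left(l,L \right)} = 920 l L + l = 920 L l + l = l + 920 L l$)
$\left(T{\left(-680,507 \right)} - 425365\right) \left(2026424 + f{\left(182 \right)}\right) = \left(- 680 \left(1 + 920 \cdot 507\right) - 425365\right) \left(2026424 + 182^{2}\right) = \left(- 680 \left(1 + 466440\right) - 425365\right) \left(2026424 + 33124\right) = \left(\left(-680\right) 466441 - 425365\right) 2059548 = \left(-317179880 - 425365\right) 2059548 = \left(-317605245\right) 2059548 = -654123247129260$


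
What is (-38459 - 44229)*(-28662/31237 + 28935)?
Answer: -74734566491904/31237 ≈ -2.3925e+9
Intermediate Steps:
(-38459 - 44229)*(-28662/31237 + 28935) = -82688*(-28662*1/31237 + 28935) = -82688*(-28662/31237 + 28935) = -82688*903813933/31237 = -74734566491904/31237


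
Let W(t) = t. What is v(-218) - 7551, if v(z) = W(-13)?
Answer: -7564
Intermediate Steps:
v(z) = -13
v(-218) - 7551 = -13 - 7551 = -7564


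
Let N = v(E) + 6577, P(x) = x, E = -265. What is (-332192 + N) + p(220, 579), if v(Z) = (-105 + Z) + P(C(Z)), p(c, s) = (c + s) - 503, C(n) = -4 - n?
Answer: -325428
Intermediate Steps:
p(c, s) = -503 + c + s
v(Z) = -109 (v(Z) = (-105 + Z) + (-4 - Z) = -109)
N = 6468 (N = -109 + 6577 = 6468)
(-332192 + N) + p(220, 579) = (-332192 + 6468) + (-503 + 220 + 579) = -325724 + 296 = -325428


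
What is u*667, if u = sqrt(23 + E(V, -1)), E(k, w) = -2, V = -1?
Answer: 667*sqrt(21) ≈ 3056.6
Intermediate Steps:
u = sqrt(21) (u = sqrt(23 - 2) = sqrt(21) ≈ 4.5826)
u*667 = sqrt(21)*667 = 667*sqrt(21)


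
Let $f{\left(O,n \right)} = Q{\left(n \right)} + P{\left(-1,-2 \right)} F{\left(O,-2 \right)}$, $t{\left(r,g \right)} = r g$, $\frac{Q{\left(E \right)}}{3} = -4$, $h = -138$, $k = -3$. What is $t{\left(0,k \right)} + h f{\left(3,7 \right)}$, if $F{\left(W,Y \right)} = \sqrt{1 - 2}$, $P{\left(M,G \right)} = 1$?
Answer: $1656 - 138 i \approx 1656.0 - 138.0 i$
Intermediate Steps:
$F{\left(W,Y \right)} = i$ ($F{\left(W,Y \right)} = \sqrt{-1} = i$)
$Q{\left(E \right)} = -12$ ($Q{\left(E \right)} = 3 \left(-4\right) = -12$)
$t{\left(r,g \right)} = g r$
$f{\left(O,n \right)} = -12 + i$ ($f{\left(O,n \right)} = -12 + 1 i = -12 + i$)
$t{\left(0,k \right)} + h f{\left(3,7 \right)} = \left(-3\right) 0 - 138 \left(-12 + i\right) = 0 + \left(1656 - 138 i\right) = 1656 - 138 i$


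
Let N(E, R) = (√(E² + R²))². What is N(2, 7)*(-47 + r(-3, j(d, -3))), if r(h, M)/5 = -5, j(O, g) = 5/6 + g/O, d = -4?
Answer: -3816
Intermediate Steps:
j(O, g) = ⅚ + g/O (j(O, g) = 5*(⅙) + g/O = ⅚ + g/O)
N(E, R) = E² + R²
r(h, M) = -25 (r(h, M) = 5*(-5) = -25)
N(2, 7)*(-47 + r(-3, j(d, -3))) = (2² + 7²)*(-47 - 25) = (4 + 49)*(-72) = 53*(-72) = -3816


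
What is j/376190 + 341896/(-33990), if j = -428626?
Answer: -7159342699/639334905 ≈ -11.198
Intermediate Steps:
j/376190 + 341896/(-33990) = -428626/376190 + 341896/(-33990) = -428626*1/376190 + 341896*(-1/33990) = -214313/188095 - 170948/16995 = -7159342699/639334905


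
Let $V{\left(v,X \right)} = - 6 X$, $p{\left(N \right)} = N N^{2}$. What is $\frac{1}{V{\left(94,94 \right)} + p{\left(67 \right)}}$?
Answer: $\frac{1}{300199} \approx 3.3311 \cdot 10^{-6}$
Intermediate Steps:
$p{\left(N \right)} = N^{3}$
$\frac{1}{V{\left(94,94 \right)} + p{\left(67 \right)}} = \frac{1}{\left(-6\right) 94 + 67^{3}} = \frac{1}{-564 + 300763} = \frac{1}{300199}$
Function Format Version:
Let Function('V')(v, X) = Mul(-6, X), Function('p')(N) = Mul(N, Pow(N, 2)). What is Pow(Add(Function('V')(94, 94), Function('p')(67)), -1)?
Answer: Rational(1, 300199) ≈ 3.3311e-6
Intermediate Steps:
Function('p')(N) = Pow(N, 3)
Pow(Add(Function('V')(94, 94), Function('p')(67)), -1) = Pow(Add(Mul(-6, 94), Pow(67, 3)), -1) = Pow(Add(-564, 300763), -1) = Pow(300199, -1) = Rational(1, 300199)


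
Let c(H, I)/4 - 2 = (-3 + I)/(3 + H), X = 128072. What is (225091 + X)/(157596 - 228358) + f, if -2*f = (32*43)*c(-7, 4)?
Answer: -341142955/70762 ≈ -4821.0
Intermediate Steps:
c(H, I) = 8 + 4*(-3 + I)/(3 + H) (c(H, I) = 8 + 4*((-3 + I)/(3 + H)) = 8 + 4*(-3 + I)/(3 + H))
f = -4816 (f = -32*43*4*(3 + 4 + 2*(-7))/(3 - 7)/2 = -688*4*(3 + 4 - 14)/(-4) = -688*4*(-1/4)*(-7) = -688*7 = -1/2*9632 = -4816)
(225091 + X)/(157596 - 228358) + f = (225091 + 128072)/(157596 - 228358) - 4816 = 353163/(-70762) - 4816 = 353163*(-1/70762) - 4816 = -353163/70762 - 4816 = -341142955/70762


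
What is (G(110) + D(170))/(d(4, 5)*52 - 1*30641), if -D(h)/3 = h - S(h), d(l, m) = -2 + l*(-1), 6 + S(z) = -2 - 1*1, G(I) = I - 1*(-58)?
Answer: 369/30953 ≈ 0.011921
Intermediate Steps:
G(I) = 58 + I (G(I) = I + 58 = 58 + I)
S(z) = -9 (S(z) = -6 + (-2 - 1*1) = -6 + (-2 - 1) = -6 - 3 = -9)
d(l, m) = -2 - l
D(h) = -27 - 3*h (D(h) = -3*(h - 1*(-9)) = -3*(h + 9) = -3*(9 + h) = -27 - 3*h)
(G(110) + D(170))/(d(4, 5)*52 - 1*30641) = ((58 + 110) + (-27 - 3*170))/((-2 - 1*4)*52 - 1*30641) = (168 + (-27 - 510))/((-2 - 4)*52 - 30641) = (168 - 537)/(-6*52 - 30641) = -369/(-312 - 30641) = -369/(-30953) = -369*(-1/30953) = 369/30953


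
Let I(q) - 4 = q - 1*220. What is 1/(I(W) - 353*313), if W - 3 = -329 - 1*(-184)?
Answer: -1/110847 ≈ -9.0214e-6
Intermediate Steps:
W = -142 (W = 3 + (-329 - 1*(-184)) = 3 + (-329 + 184) = 3 - 145 = -142)
I(q) = -216 + q (I(q) = 4 + (q - 1*220) = 4 + (q - 220) = 4 + (-220 + q) = -216 + q)
1/(I(W) - 353*313) = 1/((-216 - 142) - 353*313) = 1/(-358 - 110489) = 1/(-110847) = -1/110847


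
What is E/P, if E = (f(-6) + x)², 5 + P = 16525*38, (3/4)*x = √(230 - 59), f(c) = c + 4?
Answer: 308/627945 - 16*√19/627945 ≈ 0.00037942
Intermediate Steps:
f(c) = 4 + c
x = 4*√19 (x = 4*√(230 - 59)/3 = 4*√171/3 = 4*(3*√19)/3 = 4*√19 ≈ 17.436)
P = 627945 (P = -5 + 16525*38 = -5 + 627950 = 627945)
E = (-2 + 4*√19)² (E = ((4 - 6) + 4*√19)² = (-2 + 4*√19)² ≈ 238.26)
E/P = (308 - 16*√19)/627945 = (308 - 16*√19)*(1/627945) = 308/627945 - 16*√19/627945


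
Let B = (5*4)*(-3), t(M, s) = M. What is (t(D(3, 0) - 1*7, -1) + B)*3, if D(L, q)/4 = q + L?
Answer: -165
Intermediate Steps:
D(L, q) = 4*L + 4*q (D(L, q) = 4*(q + L) = 4*(L + q) = 4*L + 4*q)
B = -60 (B = 20*(-3) = -60)
(t(D(3, 0) - 1*7, -1) + B)*3 = (((4*3 + 4*0) - 1*7) - 60)*3 = (((12 + 0) - 7) - 60)*3 = ((12 - 7) - 60)*3 = (5 - 60)*3 = -55*3 = -165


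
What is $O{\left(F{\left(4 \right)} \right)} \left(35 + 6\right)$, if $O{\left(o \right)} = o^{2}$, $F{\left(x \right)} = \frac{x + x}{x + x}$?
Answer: $41$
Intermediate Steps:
$F{\left(x \right)} = 1$ ($F{\left(x \right)} = \frac{2 x}{2 x} = 2 x \frac{1}{2 x} = 1$)
$O{\left(F{\left(4 \right)} \right)} \left(35 + 6\right) = 1^{2} \left(35 + 6\right) = 1 \cdot 41 = 41$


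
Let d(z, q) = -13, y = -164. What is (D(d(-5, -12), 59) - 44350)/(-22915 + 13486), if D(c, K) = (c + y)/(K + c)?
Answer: 2040277/433734 ≈ 4.7040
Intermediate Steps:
D(c, K) = (-164 + c)/(K + c) (D(c, K) = (c - 164)/(K + c) = (-164 + c)/(K + c))
(D(d(-5, -12), 59) - 44350)/(-22915 + 13486) = ((-164 - 13)/(59 - 13) - 44350)/(-22915 + 13486) = (-177/46 - 44350)/(-9429) = ((1/46)*(-177) - 44350)*(-1/9429) = (-177/46 - 44350)*(-1/9429) = -2040277/46*(-1/9429) = 2040277/433734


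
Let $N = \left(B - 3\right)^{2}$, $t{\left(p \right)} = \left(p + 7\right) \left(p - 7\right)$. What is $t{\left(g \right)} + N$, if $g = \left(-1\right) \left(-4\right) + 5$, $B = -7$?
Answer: $132$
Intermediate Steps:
$g = 9$ ($g = 4 + 5 = 9$)
$t{\left(p \right)} = \left(-7 + p\right) \left(7 + p\right)$ ($t{\left(p \right)} = \left(7 + p\right) \left(-7 + p\right) = \left(-7 + p\right) \left(7 + p\right)$)
$N = 100$ ($N = \left(-7 - 3\right)^{2} = \left(-10\right)^{2} = 100$)
$t{\left(g \right)} + N = \left(-49 + 9^{2}\right) + 100 = \left(-49 + 81\right) + 100 = 32 + 100 = 132$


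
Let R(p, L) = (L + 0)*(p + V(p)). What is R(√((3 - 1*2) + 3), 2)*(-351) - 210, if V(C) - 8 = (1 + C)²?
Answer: -13548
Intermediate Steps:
V(C) = 8 + (1 + C)²
R(p, L) = L*(8 + p + (1 + p)²) (R(p, L) = (L + 0)*(p + (8 + (1 + p)²)) = L*(8 + p + (1 + p)²))
R(√((3 - 1*2) + 3), 2)*(-351) - 210 = (2*(8 + √((3 - 1*2) + 3) + (1 + √((3 - 1*2) + 3))²))*(-351) - 210 = (2*(8 + √((3 - 2) + 3) + (1 + √((3 - 2) + 3))²))*(-351) - 210 = (2*(8 + √(1 + 3) + (1 + √(1 + 3))²))*(-351) - 210 = (2*(8 + √4 + (1 + √4)²))*(-351) - 210 = (2*(8 + 2 + (1 + 2)²))*(-351) - 210 = (2*(8 + 2 + 3²))*(-351) - 210 = (2*(8 + 2 + 9))*(-351) - 210 = (2*19)*(-351) - 210 = 38*(-351) - 210 = -13338 - 210 = -13548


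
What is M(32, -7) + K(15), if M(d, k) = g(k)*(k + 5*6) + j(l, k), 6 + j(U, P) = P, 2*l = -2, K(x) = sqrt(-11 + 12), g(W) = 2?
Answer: 34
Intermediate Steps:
K(x) = 1 (K(x) = sqrt(1) = 1)
l = -1 (l = (1/2)*(-2) = -1)
j(U, P) = -6 + P
M(d, k) = 54 + 3*k (M(d, k) = 2*(k + 5*6) + (-6 + k) = 2*(k + 30) + (-6 + k) = 2*(30 + k) + (-6 + k) = (60 + 2*k) + (-6 + k) = 54 + 3*k)
M(32, -7) + K(15) = (54 + 3*(-7)) + 1 = (54 - 21) + 1 = 33 + 1 = 34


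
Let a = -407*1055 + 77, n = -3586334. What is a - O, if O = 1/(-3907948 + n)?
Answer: -3217355216855/7494282 ≈ -4.2931e+5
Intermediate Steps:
a = -429308 (a = -429385 + 77 = -429308)
O = -1/7494282 (O = 1/(-3907948 - 3586334) = 1/(-7494282) = -1/7494282 ≈ -1.3344e-7)
a - O = -429308 - 1*(-1/7494282) = -429308 + 1/7494282 = -3217355216855/7494282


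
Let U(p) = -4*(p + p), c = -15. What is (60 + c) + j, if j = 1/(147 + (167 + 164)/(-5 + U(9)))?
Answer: 494537/10988 ≈ 45.007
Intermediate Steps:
U(p) = -8*p
j = 77/10988 (j = 1/(147 + (167 + 164)/(-5 - 8*9)) = 1/(147 + 331/(-5 - 72)) = 1/(147 + 331/(-77)) = 1/(147 + 331*(-1/77)) = 1/(147 - 331/77) = 1/(10988/77) = 77/10988 ≈ 0.0070076)
(60 + c) + j = (60 - 15) + 77/10988 = 45 + 77/10988 = 494537/10988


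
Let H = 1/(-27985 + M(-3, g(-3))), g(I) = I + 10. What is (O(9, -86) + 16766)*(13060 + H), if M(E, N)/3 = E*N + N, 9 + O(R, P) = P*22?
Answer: 5441074881435/28027 ≈ 1.9414e+8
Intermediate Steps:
O(R, P) = -9 + 22*P (O(R, P) = -9 + P*22 = -9 + 22*P)
g(I) = 10 + I
M(E, N) = 3*N + 3*E*N (M(E, N) = 3*(E*N + N) = 3*(N + E*N) = 3*N + 3*E*N)
H = -1/28027 (H = 1/(-27985 + 3*(10 - 3)*(1 - 3)) = 1/(-27985 + 3*7*(-2)) = 1/(-27985 - 42) = 1/(-28027) = -1/28027 ≈ -3.5680e-5)
(O(9, -86) + 16766)*(13060 + H) = ((-9 + 22*(-86)) + 16766)*(13060 - 1/28027) = ((-9 - 1892) + 16766)*(366032619/28027) = (-1901 + 16766)*(366032619/28027) = 14865*(366032619/28027) = 5441074881435/28027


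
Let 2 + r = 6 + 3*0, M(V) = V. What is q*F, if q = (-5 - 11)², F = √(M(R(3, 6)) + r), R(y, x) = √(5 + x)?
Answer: 256*√(4 + √11) ≈ 692.46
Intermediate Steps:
r = 4 (r = -2 + (6 + 3*0) = -2 + (6 + 0) = -2 + 6 = 4)
F = √(4 + √11) (F = √(√(5 + 6) + 4) = √(√11 + 4) = √(4 + √11) ≈ 2.7049)
q = 256 (q = (-16)² = 256)
q*F = 256*√(4 + √11)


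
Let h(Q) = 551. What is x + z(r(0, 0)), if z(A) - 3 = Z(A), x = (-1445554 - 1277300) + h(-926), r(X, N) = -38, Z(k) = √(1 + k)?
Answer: -2722300 + I*√37 ≈ -2.7223e+6 + 6.0828*I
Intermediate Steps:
x = -2722303 (x = (-1445554 - 1277300) + 551 = -2722854 + 551 = -2722303)
z(A) = 3 + √(1 + A)
x + z(r(0, 0)) = -2722303 + (3 + √(1 - 38)) = -2722303 + (3 + √(-37)) = -2722303 + (3 + I*√37) = -2722300 + I*√37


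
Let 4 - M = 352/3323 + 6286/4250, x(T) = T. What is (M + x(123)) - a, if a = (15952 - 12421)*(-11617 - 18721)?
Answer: 756439935064686/7061375 ≈ 1.0712e+8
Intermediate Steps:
M = 17053311/7061375 (M = 4 - (352/3323 + 6286/4250) = 4 - (352*(1/3323) + 6286*(1/4250)) = 4 - (352/3323 + 3143/2125) = 4 - 1*11192189/7061375 = 4 - 11192189/7061375 = 17053311/7061375 ≈ 2.4150)
a = -107123478 (a = 3531*(-30338) = -107123478)
(M + x(123)) - a = (17053311/7061375 + 123) - 1*(-107123478) = 885602436/7061375 + 107123478 = 756439935064686/7061375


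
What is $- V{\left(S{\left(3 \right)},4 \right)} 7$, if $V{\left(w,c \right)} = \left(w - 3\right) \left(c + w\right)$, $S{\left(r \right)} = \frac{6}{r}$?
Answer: $42$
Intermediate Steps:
$V{\left(w,c \right)} = \left(-3 + w\right) \left(c + w\right)$
$- V{\left(S{\left(3 \right)},4 \right)} 7 = - (\left(\frac{6}{3}\right)^{2} - 12 - 3 \cdot \frac{6}{3} + 4 \cdot \frac{6}{3}) 7 = - (\left(6 \cdot \frac{1}{3}\right)^{2} - 12 - 3 \cdot 6 \cdot \frac{1}{3} + 4 \cdot 6 \cdot \frac{1}{3}) 7 = - (2^{2} - 12 - 6 + 4 \cdot 2) 7 = - (4 - 12 - 6 + 8) 7 = \left(-1\right) \left(-6\right) 7 = 6 \cdot 7 = 42$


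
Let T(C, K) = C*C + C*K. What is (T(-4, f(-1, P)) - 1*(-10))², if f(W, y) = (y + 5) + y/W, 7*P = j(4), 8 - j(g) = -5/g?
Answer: 36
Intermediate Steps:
j(g) = 8 + 5/g (j(g) = 8 - (-5)/g = 8 + 5/g)
P = 37/28 (P = (8 + 5/4)/7 = (⅐)*(37/4) = 37/28 ≈ 1.3214)
f(W, y) = 5 + y + y/W (f(W, y) = (5 + y) + y/W = 5 + y + y/W)
T(C, K) = C² + C*K
(T(-4, f(-1, P)) - 1*(-10))² = (-4*(-4 + (5 + 37/28 + (37/28)/(-1))) - 1*(-10))² = (-4*(-4 + (5 + 37/28 + (37/28)*(-1))) + 10)² = (-4*(-4 + (5 + 37/28 - 37/28)) + 10)² = (-4*(-4 + 5) + 10)² = (-4*1 + 10)² = (-4 + 10)² = 6² = 36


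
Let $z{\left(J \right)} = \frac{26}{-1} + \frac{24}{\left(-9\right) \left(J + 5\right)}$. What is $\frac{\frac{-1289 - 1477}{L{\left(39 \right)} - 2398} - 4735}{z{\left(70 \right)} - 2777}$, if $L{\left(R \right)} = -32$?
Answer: $\frac{9586070}{5676147} \approx 1.6888$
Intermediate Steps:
$z{\left(J \right)} = -26 + \frac{24}{-45 - 9 J}$ ($z{\left(J \right)} = 26 \left(-1\right) + \frac{24}{\left(-9\right) \left(5 + J\right)} = -26 + \frac{24}{-45 - 9 J}$)
$\frac{\frac{-1289 - 1477}{L{\left(39 \right)} - 2398} - 4735}{z{\left(70 \right)} - 2777} = \frac{\frac{-1289 - 1477}{-32 - 2398} - 4735}{\frac{2 \left(-199 - 2730\right)}{3 \left(5 + 70\right)} - 2777} = \frac{- \frac{2766}{-2430} - 4735}{\frac{2 \left(-199 - 2730\right)}{3 \cdot 75} - 2777} = \frac{\left(-2766\right) \left(- \frac{1}{2430}\right) - 4735}{\frac{2}{3} \cdot \frac{1}{75} \left(-2929\right) - 2777} = \frac{\frac{461}{405} - 4735}{- \frac{5858}{225} - 2777} = - \frac{1917214}{405 \left(- \frac{630683}{225}\right)} = \left(- \frac{1917214}{405}\right) \left(- \frac{225}{630683}\right) = \frac{9586070}{5676147}$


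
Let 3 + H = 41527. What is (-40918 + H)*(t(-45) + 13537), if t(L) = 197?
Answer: 8322804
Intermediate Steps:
H = 41524 (H = -3 + 41527 = 41524)
(-40918 + H)*(t(-45) + 13537) = (-40918 + 41524)*(197 + 13537) = 606*13734 = 8322804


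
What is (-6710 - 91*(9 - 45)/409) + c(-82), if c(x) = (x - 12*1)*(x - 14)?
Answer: 949702/409 ≈ 2322.0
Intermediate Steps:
c(x) = (-14 + x)*(-12 + x) (c(x) = (x - 12)*(-14 + x) = (-12 + x)*(-14 + x) = (-14 + x)*(-12 + x))
(-6710 - 91*(9 - 45)/409) + c(-82) = (-6710 - 91*(9 - 45)/409) + (168 + (-82)² - 26*(-82)) = (-6710 - 91*(-36)*(1/409)) + (168 + 6724 + 2132) = (-6710 + 3276*(1/409)) + 9024 = (-6710 + 3276/409) + 9024 = -2741114/409 + 9024 = 949702/409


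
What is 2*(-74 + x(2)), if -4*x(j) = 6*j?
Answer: -154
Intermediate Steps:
x(j) = -3*j/2
2*(-74 + x(2)) = 2*(-74 - 3/2*2) = 2*(-74 - 3) = 2*(-77) = -154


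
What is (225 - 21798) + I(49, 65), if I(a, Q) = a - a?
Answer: -21573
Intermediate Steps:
I(a, Q) = 0
(225 - 21798) + I(49, 65) = (225 - 21798) + 0 = -21573 + 0 = -21573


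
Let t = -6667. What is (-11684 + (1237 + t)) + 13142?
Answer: -3972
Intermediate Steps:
(-11684 + (1237 + t)) + 13142 = (-11684 + (1237 - 6667)) + 13142 = (-11684 - 5430) + 13142 = -17114 + 13142 = -3972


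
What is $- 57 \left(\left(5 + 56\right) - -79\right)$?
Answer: $-7980$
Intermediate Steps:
$- 57 \left(\left(5 + 56\right) - -79\right) = - 57 \left(61 + 79\right) = \left(-57\right) 140 = -7980$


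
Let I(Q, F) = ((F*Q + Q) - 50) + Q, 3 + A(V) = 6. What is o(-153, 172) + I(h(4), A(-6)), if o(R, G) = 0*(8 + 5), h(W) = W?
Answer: -30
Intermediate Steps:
A(V) = 3 (A(V) = -3 + 6 = 3)
I(Q, F) = -50 + 2*Q + F*Q (I(Q, F) = ((Q + F*Q) - 50) + Q = (-50 + Q + F*Q) + Q = -50 + 2*Q + F*Q)
o(R, G) = 0 (o(R, G) = 0*13 = 0)
o(-153, 172) + I(h(4), A(-6)) = 0 + (-50 + 2*4 + 3*4) = 0 + (-50 + 8 + 12) = 0 - 30 = -30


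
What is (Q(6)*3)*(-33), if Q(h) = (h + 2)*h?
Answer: -4752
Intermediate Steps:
Q(h) = h*(2 + h) (Q(h) = (2 + h)*h = h*(2 + h))
(Q(6)*3)*(-33) = ((6*(2 + 6))*3)*(-33) = ((6*8)*3)*(-33) = (48*3)*(-33) = 144*(-33) = -4752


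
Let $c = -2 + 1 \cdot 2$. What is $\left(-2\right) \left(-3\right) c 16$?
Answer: $0$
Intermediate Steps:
$c = 0$ ($c = -2 + 2 = 0$)
$\left(-2\right) \left(-3\right) c 16 = \left(-2\right) \left(-3\right) 0 \cdot 16 = 6 \cdot 0 \cdot 16 = 0 \cdot 16 = 0$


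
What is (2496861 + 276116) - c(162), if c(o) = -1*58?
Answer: 2773035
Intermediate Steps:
c(o) = -58
(2496861 + 276116) - c(162) = (2496861 + 276116) - 1*(-58) = 2772977 + 58 = 2773035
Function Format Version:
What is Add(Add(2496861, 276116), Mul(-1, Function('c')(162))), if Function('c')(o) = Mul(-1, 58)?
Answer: 2773035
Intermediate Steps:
Function('c')(o) = -58
Add(Add(2496861, 276116), Mul(-1, Function('c')(162))) = Add(Add(2496861, 276116), Mul(-1, -58)) = Add(2772977, 58) = 2773035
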